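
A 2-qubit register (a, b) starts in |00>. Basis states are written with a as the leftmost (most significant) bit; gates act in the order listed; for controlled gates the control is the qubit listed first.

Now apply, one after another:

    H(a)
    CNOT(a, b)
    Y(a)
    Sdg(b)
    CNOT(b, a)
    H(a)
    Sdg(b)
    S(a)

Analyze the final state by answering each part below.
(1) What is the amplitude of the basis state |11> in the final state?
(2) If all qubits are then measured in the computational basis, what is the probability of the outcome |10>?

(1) The amplitude on |11> is 1/2.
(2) A full measurement returns |10> with probability 1/4.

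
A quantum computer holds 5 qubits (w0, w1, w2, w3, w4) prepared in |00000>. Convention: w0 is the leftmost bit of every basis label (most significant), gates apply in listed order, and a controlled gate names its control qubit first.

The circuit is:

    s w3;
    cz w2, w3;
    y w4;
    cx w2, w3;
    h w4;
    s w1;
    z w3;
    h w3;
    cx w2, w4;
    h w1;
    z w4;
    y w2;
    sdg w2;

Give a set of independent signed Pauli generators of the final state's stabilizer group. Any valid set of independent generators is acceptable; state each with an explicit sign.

The stabilizer group can be generated by +IXIII, +IIIXI, +IIIIX, +ZIIII, -IIZII, among other valid generating sets.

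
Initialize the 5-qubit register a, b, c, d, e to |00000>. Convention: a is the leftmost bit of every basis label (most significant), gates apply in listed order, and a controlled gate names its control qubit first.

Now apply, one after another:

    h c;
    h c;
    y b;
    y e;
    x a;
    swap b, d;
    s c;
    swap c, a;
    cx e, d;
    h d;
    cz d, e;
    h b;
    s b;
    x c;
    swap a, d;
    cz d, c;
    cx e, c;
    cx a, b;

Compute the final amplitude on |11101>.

|11101> carries amplitude 1/2 in the final state. Key observation: the block from step 1 through step 2 cancels to the identity and can be dropped.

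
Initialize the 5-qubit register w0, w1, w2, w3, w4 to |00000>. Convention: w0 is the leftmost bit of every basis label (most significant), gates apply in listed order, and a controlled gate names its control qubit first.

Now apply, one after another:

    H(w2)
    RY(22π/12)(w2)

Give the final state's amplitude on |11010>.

|11010> carries amplitude 0 in the final state.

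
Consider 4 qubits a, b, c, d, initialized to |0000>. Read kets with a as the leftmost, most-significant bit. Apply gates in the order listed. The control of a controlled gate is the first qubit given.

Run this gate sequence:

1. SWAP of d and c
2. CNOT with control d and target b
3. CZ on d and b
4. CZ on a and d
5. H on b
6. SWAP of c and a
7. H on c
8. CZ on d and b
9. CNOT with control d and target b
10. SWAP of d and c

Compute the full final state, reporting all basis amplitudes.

After the circuit, the state carries amplitude 1/2 on |0000>, 1/2 on |0001>, 1/2 on |0100>, 1/2 on |0101>, and 0 on every other basis state.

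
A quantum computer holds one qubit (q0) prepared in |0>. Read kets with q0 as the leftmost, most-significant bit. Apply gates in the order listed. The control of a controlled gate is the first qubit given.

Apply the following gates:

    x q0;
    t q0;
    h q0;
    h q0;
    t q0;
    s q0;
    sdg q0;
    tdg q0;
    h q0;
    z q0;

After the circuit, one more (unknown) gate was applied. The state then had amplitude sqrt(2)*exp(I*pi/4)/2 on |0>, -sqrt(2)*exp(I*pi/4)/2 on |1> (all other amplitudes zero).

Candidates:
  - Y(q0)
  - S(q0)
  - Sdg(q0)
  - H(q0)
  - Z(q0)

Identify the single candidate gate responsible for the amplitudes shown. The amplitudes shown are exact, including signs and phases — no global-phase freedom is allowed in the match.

The unique candidate consistent with the amplitudes is Z(q0). Key observation: the block from step 4 through step 9 cancels to the identity and can be dropped.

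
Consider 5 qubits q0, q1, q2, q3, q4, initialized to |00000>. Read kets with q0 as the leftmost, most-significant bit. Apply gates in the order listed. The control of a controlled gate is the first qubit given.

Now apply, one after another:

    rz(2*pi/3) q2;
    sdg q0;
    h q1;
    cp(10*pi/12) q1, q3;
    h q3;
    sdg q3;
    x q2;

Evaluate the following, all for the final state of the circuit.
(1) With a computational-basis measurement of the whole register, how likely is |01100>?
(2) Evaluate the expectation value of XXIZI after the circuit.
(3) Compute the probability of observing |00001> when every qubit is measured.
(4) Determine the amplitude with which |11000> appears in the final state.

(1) Outcome |01100> occurs with probability 1/4.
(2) The observable XXIZI averages to 0.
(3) Outcome |00001> occurs with probability 0.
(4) |11000> carries amplitude 0 in the final state.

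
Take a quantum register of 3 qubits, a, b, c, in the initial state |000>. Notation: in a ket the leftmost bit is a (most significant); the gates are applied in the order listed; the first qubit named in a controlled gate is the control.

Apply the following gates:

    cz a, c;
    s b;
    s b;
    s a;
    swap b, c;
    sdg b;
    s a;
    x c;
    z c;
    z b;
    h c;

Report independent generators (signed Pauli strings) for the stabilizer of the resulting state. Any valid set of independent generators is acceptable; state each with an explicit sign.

The final state is stabilized by the group generated by -IIX, +ZII, +IZI; other independent generating sets are equally valid.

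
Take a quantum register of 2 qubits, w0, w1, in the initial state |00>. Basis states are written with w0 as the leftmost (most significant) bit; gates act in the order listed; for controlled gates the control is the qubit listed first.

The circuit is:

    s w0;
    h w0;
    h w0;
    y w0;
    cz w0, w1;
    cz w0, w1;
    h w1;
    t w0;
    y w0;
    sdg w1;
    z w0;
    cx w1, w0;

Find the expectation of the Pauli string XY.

The observable XY averages to -1. Key observation: the block from step 5 through step 6 cancels to the identity and can be dropped.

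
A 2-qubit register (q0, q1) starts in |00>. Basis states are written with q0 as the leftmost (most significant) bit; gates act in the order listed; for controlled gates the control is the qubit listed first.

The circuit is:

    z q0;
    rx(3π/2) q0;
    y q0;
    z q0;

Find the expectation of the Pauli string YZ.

The expectation value of YZ is -1.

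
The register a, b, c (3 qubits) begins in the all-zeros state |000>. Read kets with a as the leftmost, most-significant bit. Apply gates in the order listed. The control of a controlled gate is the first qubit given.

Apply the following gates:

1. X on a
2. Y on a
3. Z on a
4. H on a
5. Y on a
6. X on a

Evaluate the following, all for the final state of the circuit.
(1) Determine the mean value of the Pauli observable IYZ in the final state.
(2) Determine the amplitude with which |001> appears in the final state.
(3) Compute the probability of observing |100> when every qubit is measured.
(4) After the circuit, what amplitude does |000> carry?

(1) The expectation value of IYZ is 0.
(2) The amplitude on |001> is 0.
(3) The probability of measuring |100> is 1/2.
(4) The final state's coefficient on |000> equals sqrt(2)/2.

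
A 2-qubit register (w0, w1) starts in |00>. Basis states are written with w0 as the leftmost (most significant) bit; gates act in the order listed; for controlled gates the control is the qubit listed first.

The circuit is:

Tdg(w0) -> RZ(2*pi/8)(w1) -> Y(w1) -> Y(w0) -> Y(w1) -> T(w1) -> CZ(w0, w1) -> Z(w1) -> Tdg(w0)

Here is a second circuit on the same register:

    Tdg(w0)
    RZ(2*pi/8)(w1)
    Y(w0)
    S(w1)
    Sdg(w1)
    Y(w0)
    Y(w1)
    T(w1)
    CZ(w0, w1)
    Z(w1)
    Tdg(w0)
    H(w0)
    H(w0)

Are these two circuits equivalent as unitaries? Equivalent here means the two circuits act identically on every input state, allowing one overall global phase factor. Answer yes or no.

No, they are not equivalent — no single phase factor reconciles the two unitaries.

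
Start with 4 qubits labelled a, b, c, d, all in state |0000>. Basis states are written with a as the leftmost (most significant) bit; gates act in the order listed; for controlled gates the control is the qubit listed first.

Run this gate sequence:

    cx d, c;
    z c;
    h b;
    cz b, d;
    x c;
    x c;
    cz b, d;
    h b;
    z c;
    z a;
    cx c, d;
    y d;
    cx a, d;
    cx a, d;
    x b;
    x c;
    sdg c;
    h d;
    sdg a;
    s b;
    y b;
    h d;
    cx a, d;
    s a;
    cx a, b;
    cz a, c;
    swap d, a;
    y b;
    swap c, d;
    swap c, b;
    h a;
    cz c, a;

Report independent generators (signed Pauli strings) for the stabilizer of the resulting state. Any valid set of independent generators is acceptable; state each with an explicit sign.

The stabilizer group can be generated by +XIII, +IZII, -IIZI, -IIIZ, among other valid generating sets. Key observation: the block from step 2 through step 9 cancels to the identity and can be dropped.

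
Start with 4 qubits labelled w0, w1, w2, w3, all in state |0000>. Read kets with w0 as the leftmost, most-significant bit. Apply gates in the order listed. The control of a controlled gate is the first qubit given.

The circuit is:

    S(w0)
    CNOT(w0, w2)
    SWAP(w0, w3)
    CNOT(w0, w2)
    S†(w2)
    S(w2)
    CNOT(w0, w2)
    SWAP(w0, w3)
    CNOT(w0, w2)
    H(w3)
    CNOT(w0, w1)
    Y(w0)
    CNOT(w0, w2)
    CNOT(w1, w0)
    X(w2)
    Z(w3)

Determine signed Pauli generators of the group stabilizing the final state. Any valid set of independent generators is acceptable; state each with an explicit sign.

The final state is stabilized by the group generated by -IIIX, -ZIII, +IZII, +IIZI; other independent generating sets are equally valid. Key observation: gates 2-9 undo each other exactly, leaving only the rest of the circuit to track.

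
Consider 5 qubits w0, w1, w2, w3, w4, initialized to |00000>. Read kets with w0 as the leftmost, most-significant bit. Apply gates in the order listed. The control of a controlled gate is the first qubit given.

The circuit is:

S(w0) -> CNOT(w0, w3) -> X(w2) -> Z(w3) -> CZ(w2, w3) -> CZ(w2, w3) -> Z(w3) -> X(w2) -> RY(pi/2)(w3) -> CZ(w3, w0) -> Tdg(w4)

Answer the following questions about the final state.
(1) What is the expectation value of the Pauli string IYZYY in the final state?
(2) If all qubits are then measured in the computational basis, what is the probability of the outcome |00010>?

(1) The expectation value of IYZYY is 0. Key observation: the block from step 3 through step 8 cancels to the identity and can be dropped.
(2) The probability of measuring |00010> is 1/2.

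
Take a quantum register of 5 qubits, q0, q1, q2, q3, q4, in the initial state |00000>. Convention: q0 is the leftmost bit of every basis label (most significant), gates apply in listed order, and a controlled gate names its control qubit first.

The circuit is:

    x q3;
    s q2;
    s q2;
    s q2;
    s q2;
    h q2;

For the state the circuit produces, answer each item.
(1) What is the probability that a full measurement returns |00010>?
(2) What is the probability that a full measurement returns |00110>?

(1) The probability of measuring |00010> is 1/2. Key observation: gates 2-5 undo each other exactly, leaving only the rest of the circuit to track.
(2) The probability of measuring |00110> is 1/2.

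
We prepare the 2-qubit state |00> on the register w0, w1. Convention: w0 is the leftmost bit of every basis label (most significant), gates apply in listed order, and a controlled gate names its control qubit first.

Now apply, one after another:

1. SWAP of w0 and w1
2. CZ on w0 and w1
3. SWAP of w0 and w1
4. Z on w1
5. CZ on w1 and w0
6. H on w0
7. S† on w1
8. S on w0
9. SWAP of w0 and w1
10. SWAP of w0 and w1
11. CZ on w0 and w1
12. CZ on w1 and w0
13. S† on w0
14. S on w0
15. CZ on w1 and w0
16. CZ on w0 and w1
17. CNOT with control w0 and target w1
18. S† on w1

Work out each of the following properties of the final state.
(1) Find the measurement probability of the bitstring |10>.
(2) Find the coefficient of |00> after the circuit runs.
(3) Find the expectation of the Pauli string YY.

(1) A full measurement returns |10> with probability 0. Key observation: gates 11-16 undo each other exactly, leaving only the rest of the circuit to track.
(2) The amplitude on |00> is sqrt(2)/2.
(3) The expectation value of YY is -1.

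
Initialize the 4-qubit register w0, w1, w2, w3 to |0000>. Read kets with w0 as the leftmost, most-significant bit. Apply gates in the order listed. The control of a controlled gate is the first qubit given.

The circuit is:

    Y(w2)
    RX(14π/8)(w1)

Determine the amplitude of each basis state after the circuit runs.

The final amplitudes are -I*sqrt(sqrt(2) + 2)/2 on |0010>, sqrt(2 - sqrt(2))/2 on |0110>, and 0 on every other basis state.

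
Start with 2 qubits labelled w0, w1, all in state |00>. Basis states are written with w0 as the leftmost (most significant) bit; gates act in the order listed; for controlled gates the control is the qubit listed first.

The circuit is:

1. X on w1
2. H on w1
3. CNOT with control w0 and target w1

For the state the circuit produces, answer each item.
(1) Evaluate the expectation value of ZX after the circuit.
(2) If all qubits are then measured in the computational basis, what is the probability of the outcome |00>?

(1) The observable ZX averages to -1.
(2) Outcome |00> occurs with probability 1/2.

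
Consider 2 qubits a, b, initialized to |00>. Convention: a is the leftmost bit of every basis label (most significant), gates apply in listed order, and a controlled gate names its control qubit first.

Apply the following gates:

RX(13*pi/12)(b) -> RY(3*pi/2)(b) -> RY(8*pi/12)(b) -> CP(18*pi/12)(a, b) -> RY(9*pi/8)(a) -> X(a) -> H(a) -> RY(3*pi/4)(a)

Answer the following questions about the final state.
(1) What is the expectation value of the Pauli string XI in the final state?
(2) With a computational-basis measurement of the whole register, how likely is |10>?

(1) In the final state, XI has expectation -sqrt(2)*sin(7*pi/16)**2/2 - 4*sqrt(1/2 - sqrt(2)/4)*sqrt(sqrt(2)/4 + 1/2)*sin(7*pi/16)*cos(7*pi/16) + sqrt(2)*cos(7*pi/16)**2/2.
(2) A full measurement returns |10> with probability -sqrt(6)*sin(7*pi/16)**2/32 - sqrt(2)*sin(7*pi/16)*cos(7*pi/16)/4 - sqrt(6)*sqrt(1/2 - sqrt(2)/4)*sqrt(sqrt(2)/4 + 1/2)*sin(7*pi/16)**2/16 - 7*sqrt(1/2 - sqrt(2)/4)*sqrt(sqrt(2)/4 + 1/2)*cos(7*pi/16)**2/8 - sqrt(6)*cos(7*pi/16)**2/32 + sqrt(6)*sqrt(1/2 - sqrt(2)/4)*sqrt(sqrt(2)/4 + 1/2)*cos(7*pi/16)**2/16 + 11*cos(7*pi/16)**2/32 + sqrt(3)*sin(7*pi/16)*cos(7*pi/16)/16 + 3*sqrt(2)*sqrt(1/2 - sqrt(2)/4)*sqrt(sqrt(2)/4 + 1/2)*sin(7*pi/16)*cos(7*pi/16)/8 + sqrt(1/2 - sqrt(2)/4)*sqrt(sqrt(2)/4 + 1/2)*sin(7*pi/16)**2/8 + 5*sin(7*pi/16)**2/32.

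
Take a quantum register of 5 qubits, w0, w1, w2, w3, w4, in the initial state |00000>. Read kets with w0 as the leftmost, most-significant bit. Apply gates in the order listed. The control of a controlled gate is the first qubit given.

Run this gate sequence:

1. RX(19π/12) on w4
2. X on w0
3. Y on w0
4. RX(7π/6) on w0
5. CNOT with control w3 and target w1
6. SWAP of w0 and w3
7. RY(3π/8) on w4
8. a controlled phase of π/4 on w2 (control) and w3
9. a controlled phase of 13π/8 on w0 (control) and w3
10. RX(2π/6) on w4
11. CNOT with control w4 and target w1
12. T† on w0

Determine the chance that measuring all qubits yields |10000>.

Outcome |10000> occurs with probability 0.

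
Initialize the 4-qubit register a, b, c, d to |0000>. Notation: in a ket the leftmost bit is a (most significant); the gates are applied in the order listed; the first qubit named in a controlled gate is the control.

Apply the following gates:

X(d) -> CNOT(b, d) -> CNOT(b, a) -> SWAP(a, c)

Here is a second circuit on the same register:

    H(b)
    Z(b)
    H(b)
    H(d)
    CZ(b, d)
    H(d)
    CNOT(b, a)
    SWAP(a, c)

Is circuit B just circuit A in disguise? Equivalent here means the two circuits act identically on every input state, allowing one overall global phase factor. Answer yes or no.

No: there is an input state on which the two circuits produce genuinely different outputs (not merely differing by a phase).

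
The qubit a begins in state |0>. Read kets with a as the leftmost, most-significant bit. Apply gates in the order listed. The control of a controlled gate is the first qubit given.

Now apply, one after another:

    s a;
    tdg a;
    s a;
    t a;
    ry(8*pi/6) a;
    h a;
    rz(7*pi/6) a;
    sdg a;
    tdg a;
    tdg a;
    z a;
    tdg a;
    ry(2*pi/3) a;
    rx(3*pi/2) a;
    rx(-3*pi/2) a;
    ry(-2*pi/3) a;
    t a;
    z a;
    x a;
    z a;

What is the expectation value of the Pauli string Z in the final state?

The expectation value of Z is sqrt(3)/2. Key observation: gates 11-18 undo each other exactly, leaving only the rest of the circuit to track.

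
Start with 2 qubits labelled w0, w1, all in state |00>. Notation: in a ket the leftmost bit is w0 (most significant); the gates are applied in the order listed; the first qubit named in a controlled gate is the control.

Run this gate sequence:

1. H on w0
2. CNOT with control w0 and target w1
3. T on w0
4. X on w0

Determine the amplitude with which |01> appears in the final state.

The final state's coefficient on |01> equals sqrt(2)*exp(I*pi/4)/2.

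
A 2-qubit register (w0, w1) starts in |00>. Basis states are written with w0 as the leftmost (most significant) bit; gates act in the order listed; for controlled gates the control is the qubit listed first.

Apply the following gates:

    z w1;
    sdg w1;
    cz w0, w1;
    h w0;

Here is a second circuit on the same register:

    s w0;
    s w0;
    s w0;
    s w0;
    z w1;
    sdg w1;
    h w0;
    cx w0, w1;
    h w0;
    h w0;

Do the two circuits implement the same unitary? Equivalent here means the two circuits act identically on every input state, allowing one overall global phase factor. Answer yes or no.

No — the two circuits implement different unitaries, even allowing a global phase.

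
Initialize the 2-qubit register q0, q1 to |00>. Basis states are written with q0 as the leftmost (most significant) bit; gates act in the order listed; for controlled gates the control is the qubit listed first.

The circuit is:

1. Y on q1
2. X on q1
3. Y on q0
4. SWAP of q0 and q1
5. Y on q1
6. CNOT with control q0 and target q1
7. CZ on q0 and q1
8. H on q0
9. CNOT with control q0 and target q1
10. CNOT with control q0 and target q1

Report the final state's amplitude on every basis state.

The resulting statevector has amplitude sqrt(2)*I/2 on |00>, 0 on |01>, sqrt(2)*I/2 on |10>, 0 on |11>. Key observation: steps 9-10 multiply out to the identity, so the circuit reduces to the remaining gates.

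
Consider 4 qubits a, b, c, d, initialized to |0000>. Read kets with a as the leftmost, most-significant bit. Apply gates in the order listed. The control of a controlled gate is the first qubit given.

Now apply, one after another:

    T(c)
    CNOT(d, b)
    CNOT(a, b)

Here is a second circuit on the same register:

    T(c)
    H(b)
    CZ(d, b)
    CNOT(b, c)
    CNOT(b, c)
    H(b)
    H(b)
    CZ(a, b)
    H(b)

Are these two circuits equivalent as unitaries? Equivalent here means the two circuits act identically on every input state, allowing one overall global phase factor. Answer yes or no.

Yes: on every input state the two circuits agree up to one overall phase factor.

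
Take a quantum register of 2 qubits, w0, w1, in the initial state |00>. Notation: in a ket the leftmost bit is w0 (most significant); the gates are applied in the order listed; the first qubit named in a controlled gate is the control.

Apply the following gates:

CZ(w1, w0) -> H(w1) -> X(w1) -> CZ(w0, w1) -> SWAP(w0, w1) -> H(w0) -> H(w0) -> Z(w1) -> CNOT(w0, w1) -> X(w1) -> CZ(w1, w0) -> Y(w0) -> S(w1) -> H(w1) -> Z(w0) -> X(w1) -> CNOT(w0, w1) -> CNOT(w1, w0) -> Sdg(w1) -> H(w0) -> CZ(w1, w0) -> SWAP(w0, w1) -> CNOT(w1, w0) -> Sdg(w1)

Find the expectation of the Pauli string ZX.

The observable ZX averages to -1.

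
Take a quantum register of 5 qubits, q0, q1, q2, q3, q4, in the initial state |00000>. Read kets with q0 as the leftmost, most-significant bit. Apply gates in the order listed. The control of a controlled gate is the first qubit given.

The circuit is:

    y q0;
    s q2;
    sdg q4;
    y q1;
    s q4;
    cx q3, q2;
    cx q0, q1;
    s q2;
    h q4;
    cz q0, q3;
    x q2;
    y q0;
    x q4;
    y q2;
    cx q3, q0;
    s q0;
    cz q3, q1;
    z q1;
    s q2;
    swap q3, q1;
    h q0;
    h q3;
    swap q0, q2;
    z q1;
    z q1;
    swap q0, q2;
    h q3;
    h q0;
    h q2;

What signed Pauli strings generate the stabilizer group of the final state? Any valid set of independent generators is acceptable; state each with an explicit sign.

The final state is stabilized by the group generated by +IIXII, +IIIIX, +ZIIII, +IZIII, +IIIZI; other independent generating sets are equally valid.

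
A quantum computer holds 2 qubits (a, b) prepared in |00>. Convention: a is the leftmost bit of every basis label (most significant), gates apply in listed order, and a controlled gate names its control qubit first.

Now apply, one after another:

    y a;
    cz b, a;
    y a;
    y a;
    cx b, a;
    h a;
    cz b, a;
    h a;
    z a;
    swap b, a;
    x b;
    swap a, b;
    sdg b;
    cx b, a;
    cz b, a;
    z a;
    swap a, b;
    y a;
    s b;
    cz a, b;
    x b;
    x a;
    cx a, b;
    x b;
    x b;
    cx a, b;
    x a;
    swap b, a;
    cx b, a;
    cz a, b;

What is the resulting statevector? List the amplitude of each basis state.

The final amplitudes are 1 on |01>, and 0 on every other basis state. Key observation: gates 22-27 undo each other exactly, leaving only the rest of the circuit to track.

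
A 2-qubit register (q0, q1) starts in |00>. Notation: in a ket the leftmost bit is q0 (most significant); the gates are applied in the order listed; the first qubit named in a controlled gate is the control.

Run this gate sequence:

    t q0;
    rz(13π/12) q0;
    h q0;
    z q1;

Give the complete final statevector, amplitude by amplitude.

The final amplitudes are -sqrt(2)*exp(11*I*pi/24)/2 on |00>, 0 on |01>, -sqrt(2)*exp(11*I*pi/24)/2 on |10>, 0 on |11>.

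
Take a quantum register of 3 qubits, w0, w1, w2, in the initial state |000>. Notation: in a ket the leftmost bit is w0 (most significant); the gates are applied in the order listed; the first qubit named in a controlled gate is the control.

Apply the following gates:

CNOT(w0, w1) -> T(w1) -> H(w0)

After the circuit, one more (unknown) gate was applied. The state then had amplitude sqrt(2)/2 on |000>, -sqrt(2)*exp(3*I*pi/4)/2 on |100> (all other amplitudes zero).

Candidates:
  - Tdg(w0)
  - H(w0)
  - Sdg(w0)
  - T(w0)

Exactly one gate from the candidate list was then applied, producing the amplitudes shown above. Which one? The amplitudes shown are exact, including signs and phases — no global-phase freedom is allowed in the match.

The unique candidate consistent with the amplitudes is Tdg(w0).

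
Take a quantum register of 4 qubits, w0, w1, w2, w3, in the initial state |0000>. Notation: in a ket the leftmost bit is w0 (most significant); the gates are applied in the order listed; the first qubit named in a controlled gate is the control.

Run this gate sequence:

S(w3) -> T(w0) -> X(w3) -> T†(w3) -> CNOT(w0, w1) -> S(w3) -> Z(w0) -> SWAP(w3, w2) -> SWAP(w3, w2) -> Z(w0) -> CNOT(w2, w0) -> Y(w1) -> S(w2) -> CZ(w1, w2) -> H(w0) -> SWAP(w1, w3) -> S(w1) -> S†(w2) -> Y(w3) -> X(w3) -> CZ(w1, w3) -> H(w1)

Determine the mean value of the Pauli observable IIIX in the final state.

The expectation value of IIIX is 0. Key observation: gates 7-10 undo each other exactly, leaving only the rest of the circuit to track.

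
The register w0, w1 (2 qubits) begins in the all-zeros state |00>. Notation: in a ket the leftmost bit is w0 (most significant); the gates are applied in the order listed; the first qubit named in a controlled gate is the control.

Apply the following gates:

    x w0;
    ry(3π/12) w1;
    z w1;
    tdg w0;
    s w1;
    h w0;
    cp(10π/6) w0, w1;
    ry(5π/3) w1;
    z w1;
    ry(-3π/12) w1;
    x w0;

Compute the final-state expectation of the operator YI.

In the final state, YI has expectation sqrt(3)*(-2 + sqrt(2))/8.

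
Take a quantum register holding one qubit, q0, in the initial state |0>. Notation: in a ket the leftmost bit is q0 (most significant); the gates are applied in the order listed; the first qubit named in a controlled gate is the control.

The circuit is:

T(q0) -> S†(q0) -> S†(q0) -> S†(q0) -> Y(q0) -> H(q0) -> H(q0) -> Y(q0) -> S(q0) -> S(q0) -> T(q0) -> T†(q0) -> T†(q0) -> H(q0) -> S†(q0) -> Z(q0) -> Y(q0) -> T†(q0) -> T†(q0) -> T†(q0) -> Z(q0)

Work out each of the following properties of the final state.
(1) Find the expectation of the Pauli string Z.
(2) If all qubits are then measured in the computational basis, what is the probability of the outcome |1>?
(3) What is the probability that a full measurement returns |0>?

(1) The expectation value of Z is 0. Key observation: gates 6-7 undo each other exactly, leaving only the rest of the circuit to track.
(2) The probability of measuring |1> is 1/2.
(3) Outcome |0> occurs with probability 1/2.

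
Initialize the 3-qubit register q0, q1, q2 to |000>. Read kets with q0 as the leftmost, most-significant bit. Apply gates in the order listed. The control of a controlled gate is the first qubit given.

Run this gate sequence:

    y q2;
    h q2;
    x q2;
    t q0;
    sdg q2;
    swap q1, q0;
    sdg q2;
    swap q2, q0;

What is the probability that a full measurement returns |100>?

A full measurement returns |100> with probability 1/2.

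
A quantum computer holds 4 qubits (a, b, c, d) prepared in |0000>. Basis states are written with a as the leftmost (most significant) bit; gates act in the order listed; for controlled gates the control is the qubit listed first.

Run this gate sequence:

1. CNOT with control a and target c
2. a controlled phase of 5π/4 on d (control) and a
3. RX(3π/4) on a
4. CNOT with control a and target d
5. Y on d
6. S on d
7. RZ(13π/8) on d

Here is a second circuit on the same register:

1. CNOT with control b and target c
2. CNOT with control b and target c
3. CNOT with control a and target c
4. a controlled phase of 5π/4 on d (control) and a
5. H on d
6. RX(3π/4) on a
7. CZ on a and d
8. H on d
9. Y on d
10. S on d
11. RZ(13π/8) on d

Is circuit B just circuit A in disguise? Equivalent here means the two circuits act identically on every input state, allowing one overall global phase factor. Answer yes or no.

Yes: on every input state the two circuits agree up to one overall phase factor.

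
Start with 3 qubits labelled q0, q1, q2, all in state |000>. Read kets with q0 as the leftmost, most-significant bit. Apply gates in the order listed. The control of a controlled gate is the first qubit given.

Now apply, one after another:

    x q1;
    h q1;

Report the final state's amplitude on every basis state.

The resulting statevector has amplitude sqrt(2)/2 on |000>, -sqrt(2)/2 on |010>, and 0 on every other basis state.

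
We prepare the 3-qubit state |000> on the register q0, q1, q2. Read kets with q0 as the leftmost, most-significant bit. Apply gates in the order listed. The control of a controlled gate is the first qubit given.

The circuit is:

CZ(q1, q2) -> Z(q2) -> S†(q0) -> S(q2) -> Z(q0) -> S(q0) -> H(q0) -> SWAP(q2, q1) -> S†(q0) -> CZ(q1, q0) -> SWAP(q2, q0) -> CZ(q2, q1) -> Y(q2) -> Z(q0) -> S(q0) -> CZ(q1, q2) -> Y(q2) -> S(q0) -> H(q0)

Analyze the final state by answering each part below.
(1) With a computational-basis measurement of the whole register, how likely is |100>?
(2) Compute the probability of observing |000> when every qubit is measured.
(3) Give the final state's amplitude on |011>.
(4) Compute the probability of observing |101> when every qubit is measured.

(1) A full measurement returns |100> with probability 1/4.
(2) A full measurement returns |000> with probability 1/4.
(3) |011> carries amplitude 0 in the final state.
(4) The probability of measuring |101> is 1/4.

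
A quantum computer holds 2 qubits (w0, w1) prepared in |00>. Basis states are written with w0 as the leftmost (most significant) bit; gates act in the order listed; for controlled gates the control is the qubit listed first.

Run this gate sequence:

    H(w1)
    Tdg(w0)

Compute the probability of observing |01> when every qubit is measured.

Outcome |01> occurs with probability 1/2.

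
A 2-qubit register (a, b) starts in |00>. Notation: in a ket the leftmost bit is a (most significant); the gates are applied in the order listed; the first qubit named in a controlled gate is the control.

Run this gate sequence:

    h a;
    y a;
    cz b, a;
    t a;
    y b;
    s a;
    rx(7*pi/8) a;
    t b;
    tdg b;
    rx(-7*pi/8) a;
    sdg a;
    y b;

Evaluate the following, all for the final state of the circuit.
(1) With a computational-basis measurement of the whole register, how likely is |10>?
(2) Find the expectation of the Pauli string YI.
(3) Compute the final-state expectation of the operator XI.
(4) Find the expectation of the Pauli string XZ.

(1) The probability of measuring |10> is 1/2.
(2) The expectation value of YI is -sqrt(2)/2.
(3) The observable XI averages to -sqrt(2)/2.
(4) The expectation value of XZ is -sqrt(2)/2.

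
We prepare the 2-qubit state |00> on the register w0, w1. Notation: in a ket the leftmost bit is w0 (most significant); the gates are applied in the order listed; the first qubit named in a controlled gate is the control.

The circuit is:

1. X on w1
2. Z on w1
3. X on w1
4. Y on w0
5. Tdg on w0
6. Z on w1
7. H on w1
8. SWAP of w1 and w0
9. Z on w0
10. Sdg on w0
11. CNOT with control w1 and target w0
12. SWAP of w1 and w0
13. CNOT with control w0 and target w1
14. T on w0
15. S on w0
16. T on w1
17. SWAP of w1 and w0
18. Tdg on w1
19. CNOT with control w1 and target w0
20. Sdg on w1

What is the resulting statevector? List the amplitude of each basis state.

After the circuit, the state carries amplitude 0 on |00>, sqrt(2)/2 on |01>, 0 on |10>, -sqrt(2)*exp(I*pi/4)/2 on |11>.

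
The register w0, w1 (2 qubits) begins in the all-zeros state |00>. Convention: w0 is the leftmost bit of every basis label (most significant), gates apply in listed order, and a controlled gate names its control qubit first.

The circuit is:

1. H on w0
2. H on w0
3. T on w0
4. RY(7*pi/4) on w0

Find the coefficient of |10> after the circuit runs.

The amplitude on |10> is sqrt(2 - sqrt(2))/2. Key observation: gates 1-2 undo each other exactly, leaving only the rest of the circuit to track.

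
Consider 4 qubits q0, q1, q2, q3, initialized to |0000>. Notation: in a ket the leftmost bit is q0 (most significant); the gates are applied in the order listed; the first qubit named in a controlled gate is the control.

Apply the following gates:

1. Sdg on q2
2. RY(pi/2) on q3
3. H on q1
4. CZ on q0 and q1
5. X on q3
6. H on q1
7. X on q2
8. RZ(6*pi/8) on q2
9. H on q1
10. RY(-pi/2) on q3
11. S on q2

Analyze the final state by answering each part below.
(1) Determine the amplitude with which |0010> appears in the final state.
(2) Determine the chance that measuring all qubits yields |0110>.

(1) |0010> carries amplitude sqrt(2)*exp(7*I*pi/8)/2 in the final state.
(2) The probability of measuring |0110> is 1/2.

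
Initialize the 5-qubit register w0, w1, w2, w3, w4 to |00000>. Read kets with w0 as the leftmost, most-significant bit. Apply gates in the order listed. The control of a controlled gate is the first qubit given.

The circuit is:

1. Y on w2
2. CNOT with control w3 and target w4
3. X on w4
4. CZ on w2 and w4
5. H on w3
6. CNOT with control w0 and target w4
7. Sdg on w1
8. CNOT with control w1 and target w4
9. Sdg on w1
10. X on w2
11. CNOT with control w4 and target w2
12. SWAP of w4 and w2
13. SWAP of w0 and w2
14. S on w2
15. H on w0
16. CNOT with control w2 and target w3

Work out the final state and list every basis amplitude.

After the circuit, the state carries amplitude -I/2 on |00001>, -I/2 on |00011>, I/2 on |10001>, I/2 on |10011>, and 0 on every other basis state.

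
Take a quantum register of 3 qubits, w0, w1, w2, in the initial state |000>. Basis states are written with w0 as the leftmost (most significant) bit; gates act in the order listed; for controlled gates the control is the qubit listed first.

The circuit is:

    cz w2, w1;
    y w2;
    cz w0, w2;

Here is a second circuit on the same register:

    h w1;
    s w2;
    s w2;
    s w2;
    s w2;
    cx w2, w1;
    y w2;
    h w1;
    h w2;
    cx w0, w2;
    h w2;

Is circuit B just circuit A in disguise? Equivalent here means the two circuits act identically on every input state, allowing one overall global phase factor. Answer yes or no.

Yes — the two circuits implement the same unitary up to a global phase.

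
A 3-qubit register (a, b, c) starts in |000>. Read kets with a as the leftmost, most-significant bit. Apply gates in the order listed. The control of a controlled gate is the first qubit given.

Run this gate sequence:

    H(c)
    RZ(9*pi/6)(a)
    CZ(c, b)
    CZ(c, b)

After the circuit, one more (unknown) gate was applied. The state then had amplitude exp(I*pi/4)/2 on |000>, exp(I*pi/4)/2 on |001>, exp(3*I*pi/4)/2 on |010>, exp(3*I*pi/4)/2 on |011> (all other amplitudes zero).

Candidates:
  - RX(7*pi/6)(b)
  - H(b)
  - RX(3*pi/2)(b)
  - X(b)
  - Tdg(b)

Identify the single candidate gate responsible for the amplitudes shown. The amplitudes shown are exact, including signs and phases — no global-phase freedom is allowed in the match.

It was RX(3*pi/2)(b) that produced the state shown.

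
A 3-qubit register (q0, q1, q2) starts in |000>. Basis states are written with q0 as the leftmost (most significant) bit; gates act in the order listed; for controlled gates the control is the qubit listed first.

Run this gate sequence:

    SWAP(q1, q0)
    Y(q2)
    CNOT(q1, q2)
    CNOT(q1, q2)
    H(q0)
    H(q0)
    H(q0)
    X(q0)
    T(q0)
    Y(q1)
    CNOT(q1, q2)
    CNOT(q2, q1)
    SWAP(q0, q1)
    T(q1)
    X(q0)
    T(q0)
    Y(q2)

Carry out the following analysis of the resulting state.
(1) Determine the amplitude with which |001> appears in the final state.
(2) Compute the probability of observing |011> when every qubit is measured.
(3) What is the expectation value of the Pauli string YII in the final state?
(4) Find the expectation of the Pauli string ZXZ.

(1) The final state's coefficient on |001> equals -sqrt(2)*I/2.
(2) Outcome |011> occurs with probability 1/2.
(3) The observable YII averages to 0.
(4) The expectation value of ZXZ is 0.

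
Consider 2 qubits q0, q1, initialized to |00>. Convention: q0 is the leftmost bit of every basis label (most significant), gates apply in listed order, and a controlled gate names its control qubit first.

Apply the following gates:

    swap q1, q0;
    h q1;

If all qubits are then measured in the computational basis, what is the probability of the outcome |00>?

A full measurement returns |00> with probability 1/2.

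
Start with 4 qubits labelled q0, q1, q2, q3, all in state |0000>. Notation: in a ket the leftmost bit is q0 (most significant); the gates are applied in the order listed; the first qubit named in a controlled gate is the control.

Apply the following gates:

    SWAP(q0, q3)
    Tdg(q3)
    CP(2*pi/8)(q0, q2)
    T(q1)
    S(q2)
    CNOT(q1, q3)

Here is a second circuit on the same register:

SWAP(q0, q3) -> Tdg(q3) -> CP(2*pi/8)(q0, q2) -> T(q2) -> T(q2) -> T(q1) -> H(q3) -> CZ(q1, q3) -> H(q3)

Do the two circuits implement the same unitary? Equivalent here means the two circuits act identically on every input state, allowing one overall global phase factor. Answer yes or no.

Yes, they are equivalent — the unitaries differ by at most a global phase.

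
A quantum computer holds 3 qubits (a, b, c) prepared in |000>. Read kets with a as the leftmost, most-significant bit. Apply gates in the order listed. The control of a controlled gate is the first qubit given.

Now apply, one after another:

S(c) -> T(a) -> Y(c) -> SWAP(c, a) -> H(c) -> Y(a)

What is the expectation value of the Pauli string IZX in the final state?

The expectation value of IZX is 1.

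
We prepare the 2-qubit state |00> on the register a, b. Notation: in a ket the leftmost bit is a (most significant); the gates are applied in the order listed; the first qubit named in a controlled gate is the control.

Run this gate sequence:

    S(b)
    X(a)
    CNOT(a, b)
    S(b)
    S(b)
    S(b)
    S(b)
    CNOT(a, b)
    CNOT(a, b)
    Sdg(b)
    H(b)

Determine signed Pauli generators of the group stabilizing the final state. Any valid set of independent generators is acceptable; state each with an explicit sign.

The stabilizer group can be generated by -IX, -ZI, among other valid generating sets. Key observation: the block from step 4 through step 7 cancels to the identity and can be dropped.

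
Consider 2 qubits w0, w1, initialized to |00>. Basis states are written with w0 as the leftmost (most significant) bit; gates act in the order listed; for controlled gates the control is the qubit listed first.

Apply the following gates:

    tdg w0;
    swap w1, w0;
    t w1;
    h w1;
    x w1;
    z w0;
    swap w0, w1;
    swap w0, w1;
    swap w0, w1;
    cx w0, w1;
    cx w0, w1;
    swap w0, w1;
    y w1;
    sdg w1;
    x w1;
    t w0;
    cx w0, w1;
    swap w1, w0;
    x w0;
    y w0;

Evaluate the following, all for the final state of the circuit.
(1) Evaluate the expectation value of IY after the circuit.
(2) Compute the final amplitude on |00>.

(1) In the final state, IY has expectation 0. Key observation: gates 9-12 undo each other exactly, leaving only the rest of the circuit to track.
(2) |00> carries amplitude -sqrt(2)*I/2 in the final state.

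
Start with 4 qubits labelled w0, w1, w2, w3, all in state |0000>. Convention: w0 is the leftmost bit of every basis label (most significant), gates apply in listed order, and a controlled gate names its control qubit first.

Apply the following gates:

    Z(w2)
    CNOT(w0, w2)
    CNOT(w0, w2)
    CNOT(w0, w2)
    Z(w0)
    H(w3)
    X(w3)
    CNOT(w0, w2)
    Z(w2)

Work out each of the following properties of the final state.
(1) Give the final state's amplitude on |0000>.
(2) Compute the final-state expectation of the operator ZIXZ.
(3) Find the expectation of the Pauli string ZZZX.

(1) The final state's coefficient on |0000> equals sqrt(2)/2.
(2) The expectation value of ZIXZ is 0.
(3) In the final state, ZZZX has expectation 1.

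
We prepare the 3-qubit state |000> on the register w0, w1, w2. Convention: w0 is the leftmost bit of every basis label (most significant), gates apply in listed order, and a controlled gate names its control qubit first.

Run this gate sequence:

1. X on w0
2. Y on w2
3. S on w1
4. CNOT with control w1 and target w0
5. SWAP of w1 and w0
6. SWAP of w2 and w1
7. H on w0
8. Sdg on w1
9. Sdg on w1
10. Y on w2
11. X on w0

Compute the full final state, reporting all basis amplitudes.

After the circuit, the state carries amplitude -sqrt(2)/2 on |010>, -sqrt(2)/2 on |110>, and 0 on every other basis state.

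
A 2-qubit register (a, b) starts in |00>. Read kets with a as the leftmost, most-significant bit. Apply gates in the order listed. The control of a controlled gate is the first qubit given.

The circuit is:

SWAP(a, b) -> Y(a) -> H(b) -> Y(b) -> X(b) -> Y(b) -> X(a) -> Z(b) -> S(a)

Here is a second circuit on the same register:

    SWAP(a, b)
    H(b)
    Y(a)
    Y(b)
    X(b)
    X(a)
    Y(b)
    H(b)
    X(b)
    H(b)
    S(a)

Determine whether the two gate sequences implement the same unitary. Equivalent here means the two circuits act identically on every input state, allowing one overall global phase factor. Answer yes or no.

Yes — the two circuits implement the same unitary up to a global phase.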